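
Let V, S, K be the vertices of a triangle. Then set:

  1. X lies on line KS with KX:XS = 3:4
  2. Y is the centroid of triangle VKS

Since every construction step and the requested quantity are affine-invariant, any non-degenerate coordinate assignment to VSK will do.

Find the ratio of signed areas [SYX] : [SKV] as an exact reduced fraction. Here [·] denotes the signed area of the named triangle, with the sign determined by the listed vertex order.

[SYX]:[SKV] = -4/21

Assign V = (0, 0), S = (1, 0), K = (0, 1) — the answer is frame-independent, so this choice is without loss of generality.
1. X lies on line KS with KX:XS = 3:4 ⇒ X = (3/7, 4/7)
2. Y is the centroid of triangle VKS ⇒ Y = (1/3, 1/3)
2·[SYX] = -4/21, 2·[SKV] = 1
[SYX]:[SKV] = -4/21:1 = -4/21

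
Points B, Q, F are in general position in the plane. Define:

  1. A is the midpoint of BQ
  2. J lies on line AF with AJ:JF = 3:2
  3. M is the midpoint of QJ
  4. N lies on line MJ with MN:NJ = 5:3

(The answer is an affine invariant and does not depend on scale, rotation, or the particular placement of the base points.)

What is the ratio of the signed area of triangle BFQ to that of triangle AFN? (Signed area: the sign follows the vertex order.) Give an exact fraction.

Set B = (0, 0), Q = (1, 0), F = (0, 1); any affine frame gives the same invariant.
1. A is the midpoint of BQ ⇒ A = (1/2, 0)
2. J lies on line AF with AJ:JF = 3:2 ⇒ J = (1/5, 3/5)
3. M is the midpoint of QJ ⇒ M = (3/5, 3/10)
4. N lies on line MJ with MN:NJ = 5:3 ⇒ N = (7/20, 39/80)
2·[BFQ] = -1, 2·[AFN] = -3/32
[BFQ]:[AFN] = -1:-3/32 = 32/3

[BFQ]:[AFN] = 32/3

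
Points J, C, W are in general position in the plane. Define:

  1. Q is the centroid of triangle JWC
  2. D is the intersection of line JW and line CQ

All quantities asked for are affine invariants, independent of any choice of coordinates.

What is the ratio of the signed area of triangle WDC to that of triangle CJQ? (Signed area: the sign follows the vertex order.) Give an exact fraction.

[WDC]:[CJQ] = -3/2

Work in coordinates with J = (0, 0), C = (1, 0), W = (0, 1).
1. Q is the centroid of triangle JWC ⇒ Q = (1/3, 1/3)
2. D is the intersection of line JW and line CQ ⇒ D = (0, 1/2)
2·[WDC] = 1/2, 2·[CJQ] = -1/3
[WDC]:[CJQ] = 1/2:-1/3 = -3/2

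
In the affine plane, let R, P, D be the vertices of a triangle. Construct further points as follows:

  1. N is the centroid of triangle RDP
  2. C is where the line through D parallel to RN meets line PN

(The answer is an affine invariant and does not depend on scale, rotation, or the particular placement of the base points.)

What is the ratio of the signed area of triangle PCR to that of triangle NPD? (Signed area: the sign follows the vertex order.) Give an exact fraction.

Choose coordinates R = (0, 0), P = (1, 0), D = (0, 1).
1. N is the centroid of triangle RDP ⇒ N = (1/3, 1/3)
2. C is where the line through D parallel to RN meets line PN ⇒ C = (-1/3, 2/3)
2·[PCR] = 2/3, 2·[NPD] = 1/3
[PCR]:[NPD] = 2/3:1/3 = 2

[PCR]:[NPD] = 2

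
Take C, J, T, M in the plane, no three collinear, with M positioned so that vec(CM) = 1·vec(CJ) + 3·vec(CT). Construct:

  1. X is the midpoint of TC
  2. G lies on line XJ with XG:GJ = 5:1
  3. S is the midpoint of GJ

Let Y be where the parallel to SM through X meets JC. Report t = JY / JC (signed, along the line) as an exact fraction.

Set C = (0, 0), J = (1, 0), T = (0, 1), M = (1, 3); any affine frame gives the same invariant.
1. X is the midpoint of TC ⇒ X = (0, 1/2)
2. G lies on line XJ with XG:GJ = 5:1 ⇒ G = (5/6, 1/12)
3. S is the midpoint of GJ ⇒ S = (11/12, 1/24)
through X parallel to SM: direction (1/12, 71/24); meets JC at Y = (-1/71, 0)
Y = J + t·(C−J) with t = 72/71

t = 72/71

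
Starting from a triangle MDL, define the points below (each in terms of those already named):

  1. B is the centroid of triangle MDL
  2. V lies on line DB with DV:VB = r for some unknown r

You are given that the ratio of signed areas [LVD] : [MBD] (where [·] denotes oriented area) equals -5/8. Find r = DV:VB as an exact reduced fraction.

r = 5/3

Work in coordinates with M = (0, 0), D = (1, 0), L = (0, 1).
1. B is the centroid of triangle MDL ⇒ B = (1/3, 1/3)
2. With DV:VB = r, write λ = r/(r+1) so V = D + λ·(B−D); V is affine-linear in λ
Every point depending on V is an affine combination of V and λ-independent points, so each such coordinate is linear in λ; the λ² term in each signed area is a multiple of (B−D)×(B−D) = 0, so 2·[LVD] and 2·[MBD] are each linear in λ. Evaluating at λ=0 and λ=1:
  2·[LVD] = 1/3·λ,   2·[MBD] = -1/3
So [LVD]:[MBD] = (1/3·λ) / (-1/3). Setting this equal to -5/8:
  1/3·λ = -5/8·(-1/3)  ⇒  λ = 5/8
Then r = λ/(1−λ) = (5/8)/(3/8) = 5/3. Check: with r = 5/3, V = (7/12, 5/24) and [LVD]:[MBD] = -5/8 as required.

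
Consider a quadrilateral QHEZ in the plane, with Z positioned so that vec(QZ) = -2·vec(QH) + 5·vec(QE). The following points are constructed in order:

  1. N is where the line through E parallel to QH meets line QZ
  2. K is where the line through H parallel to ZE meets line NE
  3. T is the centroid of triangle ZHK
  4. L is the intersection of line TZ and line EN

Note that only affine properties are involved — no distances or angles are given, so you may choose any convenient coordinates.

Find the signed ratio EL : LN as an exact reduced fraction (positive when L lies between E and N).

EL:LN = -10/19

Set Q = (0, 0), H = (1, 0), E = (0, 1), Z = (-2, 5); any affine frame gives the same invariant.
1. N is where the line through E parallel to QH meets line QZ ⇒ N = (-2/5, 1)
2. K is where the line through H parallel to ZE meets line NE ⇒ K = (1/2, 1)
3. T is the centroid of triangle ZHK ⇒ T = (-1/6, 2)
4. L is the intersection of line TZ and line EN ⇒ L = (4/9, 1)
L = E + t·(N−E) with t = -10/9, so EL:LN = t:(1−t) = -10/9:19/9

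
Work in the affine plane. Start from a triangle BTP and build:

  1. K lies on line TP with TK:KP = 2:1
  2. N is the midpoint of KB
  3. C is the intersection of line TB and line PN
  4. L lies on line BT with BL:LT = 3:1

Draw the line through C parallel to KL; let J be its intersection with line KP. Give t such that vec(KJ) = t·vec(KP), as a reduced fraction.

t = 4

Work in coordinates with B = (0, 0), T = (1, 0), P = (0, 1).
1. K lies on line TP with TK:KP = 2:1 ⇒ K = (1/3, 2/3)
2. N is the midpoint of KB ⇒ N = (1/6, 1/3)
3. C is the intersection of line TB and line PN ⇒ C = (1/4, 0)
4. L lies on line BT with BL:LT = 3:1 ⇒ L = (3/4, 0)
through C parallel to KL: direction (5/12, -2/3); meets KP at J = (-1, 2)
J = K + t·(P−K) with t = 4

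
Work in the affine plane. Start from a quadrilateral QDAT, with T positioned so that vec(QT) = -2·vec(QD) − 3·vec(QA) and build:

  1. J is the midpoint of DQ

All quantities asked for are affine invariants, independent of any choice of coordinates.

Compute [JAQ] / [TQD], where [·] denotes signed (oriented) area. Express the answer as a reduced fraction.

Work in coordinates with Q = (0, 0), D = (1, 0), A = (0, 1), T = (-2, -3).
1. J is the midpoint of DQ ⇒ J = (1/2, 0)
2·[JAQ] = 1/2, 2·[TQD] = -3
[JAQ]:[TQD] = 1/2:-3 = -1/6

[JAQ]:[TQD] = -1/6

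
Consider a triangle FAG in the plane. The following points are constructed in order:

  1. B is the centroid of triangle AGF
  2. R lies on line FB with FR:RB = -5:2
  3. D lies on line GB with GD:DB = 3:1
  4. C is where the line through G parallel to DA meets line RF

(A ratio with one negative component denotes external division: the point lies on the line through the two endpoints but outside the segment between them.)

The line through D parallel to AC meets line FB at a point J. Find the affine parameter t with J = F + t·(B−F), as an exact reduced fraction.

Assign F = (0, 0), A = (1, 0), G = (0, 1) — the answer is frame-independent, so this choice is without loss of generality.
1. B is the centroid of triangle AGF ⇒ B = (1/3, 1/3)
2. R lies on line FB with FR:RB = -5:2 ⇒ R = (5/9, 5/9)
3. D lies on line GB with GD:DB = 3:1 ⇒ D = (1/4, 1/2)
4. C is where the line through G parallel to DA meets line RF ⇒ C = (3/5, 3/5)
through D parallel to AC: direction (-2/5, 3/5); meets FB at J = (7/20, 7/20)
J = F + t·(B−F) with t = 21/20

t = 21/20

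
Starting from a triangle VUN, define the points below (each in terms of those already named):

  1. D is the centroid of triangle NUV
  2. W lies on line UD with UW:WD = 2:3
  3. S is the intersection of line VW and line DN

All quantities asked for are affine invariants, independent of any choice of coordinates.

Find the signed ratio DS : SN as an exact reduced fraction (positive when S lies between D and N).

Choose coordinates V = (0, 0), U = (1, 0), N = (0, 1).
1. D is the centroid of triangle NUV ⇒ D = (1/3, 1/3)
2. W lies on line UD with UW:WD = 2:3 ⇒ W = (11/15, 2/15)
3. S is the intersection of line VW and line DN ⇒ S = (11/24, 1/12)
S = D + t·(N−D) with t = -3/8, so DS:SN = t:(1−t) = -3/8:11/8

DS:SN = -3/11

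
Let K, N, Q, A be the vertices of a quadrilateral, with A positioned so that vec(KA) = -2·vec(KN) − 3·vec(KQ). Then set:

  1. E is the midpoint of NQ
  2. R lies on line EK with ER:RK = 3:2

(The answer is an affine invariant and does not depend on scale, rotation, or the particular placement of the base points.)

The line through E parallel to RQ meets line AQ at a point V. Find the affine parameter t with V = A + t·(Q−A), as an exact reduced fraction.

t = 9/8

Work in coordinates with K = (0, 0), N = (1, 0), Q = (0, 1), A = (-2, -3).
1. E is the midpoint of NQ ⇒ E = (1/2, 1/2)
2. R lies on line EK with ER:RK = 3:2 ⇒ R = (1/5, 1/5)
through E parallel to RQ: direction (-1/5, 4/5); meets AQ at V = (1/4, 3/2)
V = A + t·(Q−A) with t = 9/8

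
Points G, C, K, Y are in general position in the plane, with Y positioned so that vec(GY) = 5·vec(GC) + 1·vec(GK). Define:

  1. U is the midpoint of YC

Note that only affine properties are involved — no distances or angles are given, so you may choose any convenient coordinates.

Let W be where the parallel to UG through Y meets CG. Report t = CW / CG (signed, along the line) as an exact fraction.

Choose coordinates G = (0, 0), C = (1, 0), K = (0, 1), Y = (5, 1).
1. U is the midpoint of YC ⇒ U = (3, 1/2)
through Y parallel to UG: direction (-3, -1/2); meets CG at W = (-1, 0)
W = C + t·(G−C) with t = 2

t = 2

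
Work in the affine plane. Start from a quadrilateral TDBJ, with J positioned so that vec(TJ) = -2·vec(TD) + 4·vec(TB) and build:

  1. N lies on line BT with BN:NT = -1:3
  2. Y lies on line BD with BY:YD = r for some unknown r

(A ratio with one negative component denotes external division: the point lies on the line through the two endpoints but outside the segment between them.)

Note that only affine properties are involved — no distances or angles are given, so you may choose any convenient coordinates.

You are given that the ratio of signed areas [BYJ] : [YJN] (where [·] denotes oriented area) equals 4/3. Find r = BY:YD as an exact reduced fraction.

r = -4/5

Assign T = (0, 0), D = (1, 0), B = (0, 1), J = (-2, 4) — the answer is frame-independent, so this choice is without loss of generality.
1. N lies on line BT with BN:NT = -1:3 ⇒ N = (0, 3/2)
2. With BY:YD = r, write λ = r/(r+1) so Y = B + λ·(D−B); Y is affine-linear in λ
Every point depending on Y is an affine combination of Y and λ-independent points, so each such coordinate is linear in λ; the λ² term in each signed area is a multiple of (D−B)×(D−B) = 0, so 2·[BYJ] and 2·[YJN] are each linear in λ. Evaluating at λ=0 and λ=1:
  2·[BYJ] = λ,   2·[YJN] = 1/2·λ − 1
So [BYJ]:[YJN] = (λ) / (1/2·λ − 1). Setting this equal to 4/3:
  λ = 4/3·(1/2·λ − 1)  ⇒  λ = -4
Then r = λ/(1−λ) = (-4)/(5) = -4/5. Check: with r = -4/5, Y = (-4, 5) and [BYJ]:[YJN] = 4/3 as required.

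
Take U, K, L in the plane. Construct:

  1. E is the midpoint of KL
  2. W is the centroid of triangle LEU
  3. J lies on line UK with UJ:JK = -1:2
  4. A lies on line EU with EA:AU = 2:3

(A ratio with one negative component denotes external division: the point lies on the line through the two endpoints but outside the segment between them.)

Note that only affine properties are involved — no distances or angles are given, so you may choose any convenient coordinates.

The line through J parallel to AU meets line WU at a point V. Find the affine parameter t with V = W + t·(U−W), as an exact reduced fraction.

t = -2

Choose coordinates U = (0, 0), K = (1, 0), L = (0, 1).
1. E is the midpoint of KL ⇒ E = (1/2, 1/2)
2. W is the centroid of triangle LEU ⇒ W = (1/6, 1/2)
3. J lies on line UK with UJ:JK = -1:2 ⇒ J = (-1, 0)
4. A lies on line EU with EA:AU = 2:3 ⇒ A = (3/10, 3/10)
through J parallel to AU: direction (-3/10, -3/10); meets WU at V = (1/2, 3/2)
V = W + t·(U−W) with t = -2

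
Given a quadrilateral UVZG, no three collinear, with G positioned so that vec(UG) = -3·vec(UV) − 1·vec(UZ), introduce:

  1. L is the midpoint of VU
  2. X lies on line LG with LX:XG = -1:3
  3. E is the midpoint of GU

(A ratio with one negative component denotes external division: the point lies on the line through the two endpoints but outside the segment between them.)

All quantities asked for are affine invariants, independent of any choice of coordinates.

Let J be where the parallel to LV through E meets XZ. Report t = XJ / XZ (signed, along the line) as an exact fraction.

Choose coordinates U = (0, 0), V = (1, 0), Z = (0, 1), G = (-3, -1).
1. L is the midpoint of VU ⇒ L = (1/2, 0)
2. X lies on line LG with LX:XG = -1:3 ⇒ X = (9/4, 1/2)
3. E is the midpoint of GU ⇒ E = (-3/2, -1/2)
through E parallel to LV: direction (1/2, 0); meets XZ at J = (27/4, -1/2)
J = X + t·(Z−X) with t = -2

t = -2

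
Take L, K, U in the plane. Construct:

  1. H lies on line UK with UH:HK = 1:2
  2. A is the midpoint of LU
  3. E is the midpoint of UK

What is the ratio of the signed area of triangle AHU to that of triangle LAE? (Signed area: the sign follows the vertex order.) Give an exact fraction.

Choose coordinates L = (0, 0), K = (1, 0), U = (0, 1).
1. H lies on line UK with UH:HK = 1:2 ⇒ H = (1/3, 2/3)
2. A is the midpoint of LU ⇒ A = (0, 1/2)
3. E is the midpoint of UK ⇒ E = (1/2, 1/2)
2·[AHU] = 1/6, 2·[LAE] = -1/4
[AHU]:[LAE] = 1/6:-1/4 = -2/3

[AHU]:[LAE] = -2/3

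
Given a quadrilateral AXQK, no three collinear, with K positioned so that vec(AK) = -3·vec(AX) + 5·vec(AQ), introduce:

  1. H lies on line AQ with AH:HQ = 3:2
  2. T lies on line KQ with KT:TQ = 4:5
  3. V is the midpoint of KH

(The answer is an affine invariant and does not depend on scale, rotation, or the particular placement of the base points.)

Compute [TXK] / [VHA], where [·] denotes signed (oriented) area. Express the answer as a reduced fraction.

[TXK]:[VHA] = -40/81

Choose coordinates A = (0, 0), X = (1, 0), Q = (0, 1), K = (-3, 5).
1. H lies on line AQ with AH:HQ = 3:2 ⇒ H = (0, 3/5)
2. T lies on line KQ with KT:TQ = 4:5 ⇒ T = (-5/3, 29/9)
3. V is the midpoint of KH ⇒ V = (-3/2, 14/5)
2·[TXK] = 4/9, 2·[VHA] = -9/10
[TXK]:[VHA] = 4/9:-9/10 = -40/81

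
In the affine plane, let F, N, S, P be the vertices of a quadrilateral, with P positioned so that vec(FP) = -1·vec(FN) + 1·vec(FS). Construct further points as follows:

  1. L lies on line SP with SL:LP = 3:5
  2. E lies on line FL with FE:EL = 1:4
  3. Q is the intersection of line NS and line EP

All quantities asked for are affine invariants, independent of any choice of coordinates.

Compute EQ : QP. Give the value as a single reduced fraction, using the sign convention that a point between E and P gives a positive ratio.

Set F = (0, 0), N = (1, 0), S = (0, 1), P = (-1, 1); any affine frame gives the same invariant.
1. L lies on line SP with SL:LP = 3:5 ⇒ L = (-3/8, 1)
2. E lies on line FL with FE:EL = 1:4 ⇒ E = (-3/40, 1/5)
3. Q is the intersection of line NS and line EP ⇒ Q = (32/5, -27/5)
Q = E + t·(P−E) with t = -7, so EQ:QP = t:(1−t) = -7:8

EQ:QP = -7/8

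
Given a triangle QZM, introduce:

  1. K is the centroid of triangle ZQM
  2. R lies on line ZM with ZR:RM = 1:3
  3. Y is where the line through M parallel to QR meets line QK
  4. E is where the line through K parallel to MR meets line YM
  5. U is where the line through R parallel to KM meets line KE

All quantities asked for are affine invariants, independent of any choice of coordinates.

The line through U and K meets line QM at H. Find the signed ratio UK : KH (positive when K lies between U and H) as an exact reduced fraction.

UK:KH = 9/4

Assign Q = (0, 0), Z = (1, 0), M = (0, 1) — the answer is frame-independent, so this choice is without loss of generality.
1. K is the centroid of triangle ZQM ⇒ K = (1/3, 1/3)
2. R lies on line ZM with ZR:RM = 1:3 ⇒ R = (3/4, 1/4)
3. Y is where the line through M parallel to QR meets line QK ⇒ Y = (3/2, 3/2)
4. E is where the line through K parallel to MR meets line YM ⇒ E = (-1/4, 11/12)
5. U is where the line through R parallel to KM meets line KE ⇒ U = (13/12, -5/12)
line UK meets QM at H = (0, 2/3)
K = U + t·(H−U) with t = 9/13, so UK:KH = 9/13:4/13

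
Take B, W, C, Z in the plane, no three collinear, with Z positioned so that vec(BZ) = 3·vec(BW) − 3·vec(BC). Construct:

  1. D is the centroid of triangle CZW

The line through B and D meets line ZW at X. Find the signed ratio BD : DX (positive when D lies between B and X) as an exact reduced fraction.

Assign B = (0, 0), W = (1, 0), C = (0, 1), Z = (3, -3) — the answer is frame-independent, so this choice is without loss of generality.
1. D is the centroid of triangle CZW ⇒ D = (4/3, -2/3)
line BD meets ZW at X = (3/2, -3/4)
D = B + t·(X−B) with t = 8/9, so BD:DX = 8/9:1/9

BD:DX = 8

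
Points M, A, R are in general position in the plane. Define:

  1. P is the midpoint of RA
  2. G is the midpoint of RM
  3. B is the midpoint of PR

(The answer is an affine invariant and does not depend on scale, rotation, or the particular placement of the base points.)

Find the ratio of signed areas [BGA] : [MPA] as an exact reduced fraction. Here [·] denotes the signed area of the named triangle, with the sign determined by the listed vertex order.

[BGA]:[MPA] = -3/4

Set M = (0, 0), A = (1, 0), R = (0, 1); any affine frame gives the same invariant.
1. P is the midpoint of RA ⇒ P = (1/2, 1/2)
2. G is the midpoint of RM ⇒ G = (0, 1/2)
3. B is the midpoint of PR ⇒ B = (1/4, 3/4)
2·[BGA] = 3/8, 2·[MPA] = -1/2
[BGA]:[MPA] = 3/8:-1/2 = -3/4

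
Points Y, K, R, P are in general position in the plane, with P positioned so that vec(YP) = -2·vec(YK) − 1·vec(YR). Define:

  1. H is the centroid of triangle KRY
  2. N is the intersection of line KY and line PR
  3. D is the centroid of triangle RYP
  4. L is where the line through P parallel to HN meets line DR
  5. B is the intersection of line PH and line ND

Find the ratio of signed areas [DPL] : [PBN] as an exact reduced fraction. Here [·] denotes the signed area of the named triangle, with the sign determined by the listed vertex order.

Choose coordinates Y = (0, 0), K = (1, 0), R = (0, 1), P = (-2, -1).
1. H is the centroid of triangle KRY ⇒ H = (1/3, 1/3)
2. N is the intersection of line KY and line PR ⇒ N = (-1, 0)
3. D is the centroid of triangle RYP ⇒ D = (-2/3, 0)
4. L is where the line through P parallel to HN meets line DR ⇒ L = (-6/5, -4/5)
5. B is the intersection of line PH and line ND ⇒ B = (-1/4, 0)
2·[DPL] = 8/15, 2·[PBN] = 3/4
[DPL]:[PBN] = 8/15:3/4 = 32/45

[DPL]:[PBN] = 32/45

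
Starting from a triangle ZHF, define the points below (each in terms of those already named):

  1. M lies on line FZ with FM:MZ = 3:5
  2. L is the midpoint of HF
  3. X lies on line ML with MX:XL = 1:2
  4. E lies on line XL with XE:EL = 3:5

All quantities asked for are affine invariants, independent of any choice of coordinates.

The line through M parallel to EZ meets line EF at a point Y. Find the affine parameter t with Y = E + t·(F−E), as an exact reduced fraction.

Set Z = (0, 0), H = (1, 0), F = (0, 1); any affine frame gives the same invariant.
1. M lies on line FZ with FM:MZ = 3:5 ⇒ M = (0, 5/8)
2. L is the midpoint of HF ⇒ L = (1/2, 1/2)
3. X lies on line ML with MX:XL = 1:2 ⇒ X = (1/6, 7/12)
4. E lies on line XL with XE:EL = 3:5 ⇒ E = (7/24, 53/96)
through M parallel to EZ: direction (-7/24, -53/96); meets EF at Y = (7/64, 213/256)
Y = E + t·(F−E) with t = 5/8

t = 5/8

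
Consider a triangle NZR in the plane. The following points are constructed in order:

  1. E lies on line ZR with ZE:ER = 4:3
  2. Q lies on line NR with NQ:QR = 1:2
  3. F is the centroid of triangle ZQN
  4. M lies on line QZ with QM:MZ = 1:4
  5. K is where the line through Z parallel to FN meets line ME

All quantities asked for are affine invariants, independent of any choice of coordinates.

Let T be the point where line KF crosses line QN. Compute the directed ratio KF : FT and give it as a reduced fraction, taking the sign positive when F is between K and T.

KF:FT = -2

Assign N = (0, 0), Z = (1, 0), R = (0, 1) — the answer is frame-independent, so this choice is without loss of generality.
1. E lies on line ZR with ZE:ER = 4:3 ⇒ E = (3/7, 4/7)
2. Q lies on line NR with NQ:QR = 1:2 ⇒ Q = (0, 1/3)
3. F is the centroid of triangle ZQN ⇒ F = (1/3, 1/9)
4. M lies on line QZ with QM:MZ = 1:4 ⇒ M = (1/5, 4/15)
5. K is where the line through Z parallel to FN meets line ME ⇒ K = (-1/3, -4/9)
line KF meets QN at T = (0, -1/6)
F = K + t·(T−K) with t = 2, so KF:FT = 2:-1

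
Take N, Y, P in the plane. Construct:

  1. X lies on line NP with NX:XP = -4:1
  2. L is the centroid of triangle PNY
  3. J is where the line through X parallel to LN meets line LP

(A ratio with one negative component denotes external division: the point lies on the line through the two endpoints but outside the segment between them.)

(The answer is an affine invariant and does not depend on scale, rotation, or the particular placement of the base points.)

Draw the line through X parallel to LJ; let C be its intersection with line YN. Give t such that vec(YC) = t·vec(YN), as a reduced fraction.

t = 1/3

Work in coordinates with N = (0, 0), Y = (1, 0), P = (0, 1).
1. X lies on line NP with NX:XP = -4:1 ⇒ X = (0, 4/3)
2. L is the centroid of triangle PNY ⇒ L = (1/3, 1/3)
3. J is where the line through X parallel to LN meets line LP ⇒ J = (-1/9, 11/9)
through X parallel to LJ: direction (-4/9, 8/9); meets YN at C = (2/3, 0)
C = Y + t·(N−Y) with t = 1/3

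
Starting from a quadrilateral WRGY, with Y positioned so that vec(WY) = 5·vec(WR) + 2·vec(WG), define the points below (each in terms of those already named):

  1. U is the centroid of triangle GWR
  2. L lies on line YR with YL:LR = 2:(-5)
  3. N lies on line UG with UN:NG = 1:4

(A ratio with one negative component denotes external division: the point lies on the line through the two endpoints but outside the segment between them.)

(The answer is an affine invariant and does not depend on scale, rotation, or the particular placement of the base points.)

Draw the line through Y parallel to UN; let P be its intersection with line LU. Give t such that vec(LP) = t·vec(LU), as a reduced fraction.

t = 20/53

Assign W = (0, 0), R = (1, 0), G = (0, 1), Y = (5, 2) — the answer is frame-independent, so this choice is without loss of generality.
1. U is the centroid of triangle GWR ⇒ U = (1/3, 1/3)
2. L lies on line YR with YL:LR = 2:(-5) ⇒ L = (23/3, 10/3)
3. N lies on line UG with UN:NG = 1:4 ⇒ N = (4/15, 7/15)
through Y parallel to UN: direction (-1/15, 2/15); meets LU at P = (779/159, 350/159)
P = L + t·(U−L) with t = 20/53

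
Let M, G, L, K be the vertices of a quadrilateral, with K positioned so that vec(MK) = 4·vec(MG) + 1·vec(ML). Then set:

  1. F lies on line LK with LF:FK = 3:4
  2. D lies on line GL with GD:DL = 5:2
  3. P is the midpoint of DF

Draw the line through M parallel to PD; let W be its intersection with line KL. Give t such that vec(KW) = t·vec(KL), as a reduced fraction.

t = -1/4

Work in coordinates with M = (0, 0), G = (1, 0), L = (0, 1), K = (4, 1).
1. F lies on line LK with LF:FK = 3:4 ⇒ F = (12/7, 1)
2. D lies on line GL with GD:DL = 5:2 ⇒ D = (2/7, 5/7)
3. P is the midpoint of DF ⇒ P = (1, 6/7)
through M parallel to PD: direction (-5/7, -1/7); meets KL at W = (5, 1)
W = K + t·(L−K) with t = -1/4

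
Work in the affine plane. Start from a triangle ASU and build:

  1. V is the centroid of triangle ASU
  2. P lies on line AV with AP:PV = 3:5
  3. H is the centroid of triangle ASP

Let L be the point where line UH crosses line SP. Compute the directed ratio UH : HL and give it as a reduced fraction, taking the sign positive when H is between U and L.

Work in coordinates with A = (0, 0), S = (1, 0), U = (0, 1).
1. V is the centroid of triangle ASU ⇒ V = (1/3, 1/3)
2. P lies on line AV with AP:PV = 3:5 ⇒ P = (1/8, 1/8)
3. H is the centroid of triangle ASP ⇒ H = (3/8, 1/24)
line UH meets SP at L = (27/76, 7/76)
H = U + t·(L−U) with t = 19/18, so UH:HL = 19/18:-1/18

UH:HL = -19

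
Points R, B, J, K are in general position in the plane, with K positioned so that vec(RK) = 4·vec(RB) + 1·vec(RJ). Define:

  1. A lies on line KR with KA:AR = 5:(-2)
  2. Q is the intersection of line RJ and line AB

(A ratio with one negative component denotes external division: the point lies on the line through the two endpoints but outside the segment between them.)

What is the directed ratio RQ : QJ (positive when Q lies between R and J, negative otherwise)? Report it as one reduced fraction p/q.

Work in coordinates with R = (0, 0), B = (1, 0), J = (0, 1), K = (4, 1).
1. A lies on line KR with KA:AR = 5:(-2) ⇒ A = (-8/3, -2/3)
2. Q is the intersection of line RJ and line AB ⇒ Q = (0, -2/11)
Q = R + t·(J−R) with t = -2/11, so RQ:QJ = t:(1−t) = -2/11:13/11

RQ:QJ = -2/13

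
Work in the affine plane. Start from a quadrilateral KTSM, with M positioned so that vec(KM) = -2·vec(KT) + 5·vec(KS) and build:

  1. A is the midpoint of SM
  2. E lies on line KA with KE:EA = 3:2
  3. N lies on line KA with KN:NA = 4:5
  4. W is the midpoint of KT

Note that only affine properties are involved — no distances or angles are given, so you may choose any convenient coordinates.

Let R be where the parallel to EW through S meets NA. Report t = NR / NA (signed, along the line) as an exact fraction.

Work in coordinates with K = (0, 0), T = (1, 0), S = (0, 1), M = (-2, 5).
1. A is the midpoint of SM ⇒ A = (-1, 3)
2. E lies on line KA with KE:EA = 3:2 ⇒ E = (-3/5, 9/5)
3. N lies on line KA with KN:NA = 4:5 ⇒ N = (-4/9, 4/3)
4. W is the midpoint of KT ⇒ W = (1/2, 0)
through S parallel to EW: direction (11/10, -9/5); meets NA at R = (-11/15, 11/5)
R = N + t·(A−N) with t = 13/25

t = 13/25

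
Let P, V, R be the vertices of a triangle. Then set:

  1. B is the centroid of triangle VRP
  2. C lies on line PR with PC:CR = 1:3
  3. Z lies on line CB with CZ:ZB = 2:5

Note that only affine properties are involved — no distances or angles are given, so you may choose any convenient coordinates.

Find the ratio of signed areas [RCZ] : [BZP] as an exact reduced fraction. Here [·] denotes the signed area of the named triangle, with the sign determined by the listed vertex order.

Choose coordinates P = (0, 0), V = (1, 0), R = (0, 1).
1. B is the centroid of triangle VRP ⇒ B = (1/3, 1/3)
2. C lies on line PR with PC:CR = 1:3 ⇒ C = (0, 1/4)
3. Z lies on line CB with CZ:ZB = 2:5 ⇒ Z = (2/21, 23/84)
2·[RCZ] = 1/14, 2·[BZP] = 5/84
[RCZ]:[BZP] = 1/14:5/84 = 6/5

[RCZ]:[BZP] = 6/5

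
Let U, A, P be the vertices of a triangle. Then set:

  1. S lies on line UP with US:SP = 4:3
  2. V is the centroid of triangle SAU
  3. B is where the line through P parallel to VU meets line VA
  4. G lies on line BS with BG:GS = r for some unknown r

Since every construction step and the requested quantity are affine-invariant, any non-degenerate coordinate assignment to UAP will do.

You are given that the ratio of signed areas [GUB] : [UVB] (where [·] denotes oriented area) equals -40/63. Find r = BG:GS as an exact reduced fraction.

r = 4/5

Assign U = (0, 0), A = (1, 0), P = (0, 1) — the answer is frame-independent, so this choice is without loss of generality.
1. S lies on line UP with US:SP = 4:3 ⇒ S = (0, 4/7)
2. V is the centroid of triangle SAU ⇒ V = (1/3, 4/21)
3. B is where the line through P parallel to VU meets line VA ⇒ B = (-5/6, 11/21)
4. With BG:GS = r, write λ = r/(r+1) so G = B + λ·(S−B); G is affine-linear in λ
Every point depending on G is an affine combination of G and λ-independent points, so each such coordinate is linear in λ; the λ² term in each signed area is a multiple of (S−B)×(S−B) = 0, so 2·[GUB] and 2·[UVB] are each linear in λ. Evaluating at λ=0 and λ=1:
  2·[GUB] = -10/21·λ,   2·[UVB] = 1/3
So [GUB]:[UVB] = (-10/21·λ) / (1/3). Setting this equal to -40/63:
  -10/21·λ = -40/63·(1/3)  ⇒  λ = 4/9
Then r = λ/(1−λ) = (4/9)/(5/9) = 4/5. Check: with r = 4/5, G = (-25/54, 103/189) and [GUB]:[UVB] = -40/63 as required.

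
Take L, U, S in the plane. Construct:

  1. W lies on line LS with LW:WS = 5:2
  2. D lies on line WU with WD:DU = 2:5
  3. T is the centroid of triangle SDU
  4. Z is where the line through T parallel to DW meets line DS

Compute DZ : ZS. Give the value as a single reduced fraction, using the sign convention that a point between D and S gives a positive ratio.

DZ:ZS = 1/2

Work in coordinates with L = (0, 0), U = (1, 0), S = (0, 1).
1. W lies on line LS with LW:WS = 5:2 ⇒ W = (0, 5/7)
2. D lies on line WU with WD:DU = 2:5 ⇒ D = (2/7, 25/49)
3. T is the centroid of triangle SDU ⇒ T = (3/7, 74/147)
4. Z is where the line through T parallel to DW meets line DS ⇒ Z = (4/21, 33/49)
Z = D + t·(S−D) with t = 1/3, so DZ:ZS = t:(1−t) = 1/3:2/3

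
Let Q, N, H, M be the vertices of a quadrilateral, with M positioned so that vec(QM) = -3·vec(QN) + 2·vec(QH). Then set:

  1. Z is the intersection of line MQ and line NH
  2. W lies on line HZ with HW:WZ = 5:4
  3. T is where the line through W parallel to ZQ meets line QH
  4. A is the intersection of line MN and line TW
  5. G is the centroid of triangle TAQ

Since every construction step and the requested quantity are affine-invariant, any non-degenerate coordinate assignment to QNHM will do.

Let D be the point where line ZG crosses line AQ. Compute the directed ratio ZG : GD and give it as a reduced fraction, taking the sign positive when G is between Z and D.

ZG:GD = 26

Work in coordinates with Q = (0, 0), N = (1, 0), H = (0, 1), M = (-3, 2).
1. Z is the intersection of line MQ and line NH ⇒ Z = (3, -2)
2. W lies on line HZ with HW:WZ = 5:4 ⇒ W = (5/3, -2/3)
3. T is where the line through W parallel to ZQ meets line QH ⇒ T = (0, 4/9)
4. A is the intersection of line MN and line TW ⇒ A = (-1/3, 2/3)
5. G is the centroid of triangle TAQ ⇒ G = (-1/9, 10/27)
line ZG meets AQ at D = (-3/13, 6/13)
G = Z + t·(D−Z) with t = 26/27, so ZG:GD = 26/27:1/27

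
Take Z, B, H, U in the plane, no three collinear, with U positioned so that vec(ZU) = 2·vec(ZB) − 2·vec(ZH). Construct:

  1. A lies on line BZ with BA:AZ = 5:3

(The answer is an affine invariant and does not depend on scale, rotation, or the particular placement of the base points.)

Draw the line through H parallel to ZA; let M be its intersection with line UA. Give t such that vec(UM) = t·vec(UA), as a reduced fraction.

t = 3/2

Set Z = (0, 0), B = (1, 0), H = (0, 1), U = (2, -2); any affine frame gives the same invariant.
1. A lies on line BZ with BA:AZ = 5:3 ⇒ A = (3/8, 0)
through H parallel to ZA: direction (3/8, 0); meets UA at M = (-7/16, 1)
M = U + t·(A−U) with t = 3/2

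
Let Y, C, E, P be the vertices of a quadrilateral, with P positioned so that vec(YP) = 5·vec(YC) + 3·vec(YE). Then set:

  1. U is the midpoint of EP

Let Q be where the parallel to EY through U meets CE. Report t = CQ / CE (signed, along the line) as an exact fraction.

Choose coordinates Y = (0, 0), C = (1, 0), E = (0, 1), P = (5, 3).
1. U is the midpoint of EP ⇒ U = (5/2, 2)
through U parallel to EY: direction (0, -1); meets CE at Q = (5/2, -3/2)
Q = C + t·(E−C) with t = -3/2

t = -3/2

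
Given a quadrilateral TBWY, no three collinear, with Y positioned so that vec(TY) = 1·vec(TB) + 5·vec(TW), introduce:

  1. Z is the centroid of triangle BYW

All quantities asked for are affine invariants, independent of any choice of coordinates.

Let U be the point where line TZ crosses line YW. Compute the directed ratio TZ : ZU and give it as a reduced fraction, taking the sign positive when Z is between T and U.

Choose coordinates T = (0, 0), B = (1, 0), W = (0, 1), Y = (1, 5).
1. Z is the centroid of triangle BYW ⇒ Z = (2/3, 2)
line TZ meets YW at U = (-1, -3)
Z = T + t·(U−T) with t = -2/3, so TZ:ZU = -2/3:5/3

TZ:ZU = -2/5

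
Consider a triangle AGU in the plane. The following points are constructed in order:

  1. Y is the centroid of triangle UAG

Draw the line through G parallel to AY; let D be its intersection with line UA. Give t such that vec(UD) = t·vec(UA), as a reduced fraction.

t = 2

Work in coordinates with A = (0, 0), G = (1, 0), U = (0, 1).
1. Y is the centroid of triangle UAG ⇒ Y = (1/3, 1/3)
through G parallel to AY: direction (1/3, 1/3); meets UA at D = (0, -1)
D = U + t·(A−U) with t = 2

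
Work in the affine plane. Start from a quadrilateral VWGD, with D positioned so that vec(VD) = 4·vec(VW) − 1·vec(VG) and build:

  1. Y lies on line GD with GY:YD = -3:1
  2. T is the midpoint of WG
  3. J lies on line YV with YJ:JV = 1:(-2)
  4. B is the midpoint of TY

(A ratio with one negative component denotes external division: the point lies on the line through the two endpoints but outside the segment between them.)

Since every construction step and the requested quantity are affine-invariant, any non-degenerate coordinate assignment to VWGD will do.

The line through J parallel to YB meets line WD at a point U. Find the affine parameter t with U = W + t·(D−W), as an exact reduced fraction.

Set V = (0, 0), W = (1, 0), G = (0, 1), D = (4, -1); any affine frame gives the same invariant.
1. Y lies on line GD with GY:YD = -3:1 ⇒ Y = (6, -2)
2. T is the midpoint of WG ⇒ T = (1/2, 1/2)
3. J lies on line YV with YJ:JV = 1:(-2) ⇒ J = (12, -4)
4. B is the midpoint of TY ⇒ B = (13/4, -3/4)
through J parallel to YB: direction (-11/4, 5/4); meets WD at U = (37/4, -11/4)
U = W + t·(D−W) with t = 11/4

t = 11/4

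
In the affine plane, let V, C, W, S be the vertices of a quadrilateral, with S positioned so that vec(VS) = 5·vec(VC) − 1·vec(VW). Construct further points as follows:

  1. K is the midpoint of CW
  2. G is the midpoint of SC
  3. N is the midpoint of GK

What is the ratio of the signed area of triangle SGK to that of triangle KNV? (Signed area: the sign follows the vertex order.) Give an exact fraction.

[SGK]:[KNV] = 6/7

Assign V = (0, 0), C = (1, 0), W = (0, 1), S = (5, -1) — the answer is frame-independent, so this choice is without loss of generality.
1. K is the midpoint of CW ⇒ K = (1/2, 1/2)
2. G is the midpoint of SC ⇒ G = (3, -1/2)
3. N is the midpoint of GK ⇒ N = (7/4, 0)
2·[SGK] = -3/4, 2·[KNV] = -7/8
[SGK]:[KNV] = -3/4:-7/8 = 6/7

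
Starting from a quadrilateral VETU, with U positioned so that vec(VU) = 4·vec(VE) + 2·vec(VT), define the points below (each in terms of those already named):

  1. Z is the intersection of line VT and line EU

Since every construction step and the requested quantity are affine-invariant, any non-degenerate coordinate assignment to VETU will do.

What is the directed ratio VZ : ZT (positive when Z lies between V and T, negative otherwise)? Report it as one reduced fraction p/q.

VZ:ZT = -2/5

Work in coordinates with V = (0, 0), E = (1, 0), T = (0, 1), U = (4, 2).
1. Z is the intersection of line VT and line EU ⇒ Z = (0, -2/3)
Z = V + t·(T−V) with t = -2/3, so VZ:ZT = t:(1−t) = -2/3:5/3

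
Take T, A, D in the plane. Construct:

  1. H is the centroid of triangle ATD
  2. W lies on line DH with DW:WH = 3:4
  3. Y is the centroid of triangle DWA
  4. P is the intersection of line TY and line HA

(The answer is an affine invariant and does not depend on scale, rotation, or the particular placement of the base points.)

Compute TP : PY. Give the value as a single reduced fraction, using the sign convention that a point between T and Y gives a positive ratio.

Work in coordinates with T = (0, 0), A = (1, 0), D = (0, 1).
1. H is the centroid of triangle ATD ⇒ H = (1/3, 1/3)
2. W lies on line DH with DW:WH = 3:4 ⇒ W = (1/7, 5/7)
3. Y is the centroid of triangle DWA ⇒ Y = (8/21, 4/7)
4. P is the intersection of line TY and line HA ⇒ P = (1/4, 3/8)
P = T + t·(Y−T) with t = 21/32, so TP:PY = t:(1−t) = 21/32:11/32

TP:PY = 21/11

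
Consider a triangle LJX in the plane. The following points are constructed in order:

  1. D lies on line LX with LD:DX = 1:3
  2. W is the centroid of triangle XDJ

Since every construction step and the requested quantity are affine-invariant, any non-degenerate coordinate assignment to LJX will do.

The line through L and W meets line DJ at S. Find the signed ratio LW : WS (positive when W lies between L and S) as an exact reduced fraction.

Choose coordinates L = (0, 0), J = (1, 0), X = (0, 1).
1. D lies on line LX with LD:DX = 1:3 ⇒ D = (0, 1/4)
2. W is the centroid of triangle XDJ ⇒ W = (1/3, 5/12)
line LW meets DJ at S = (1/6, 5/24)
W = L + t·(S−L) with t = 2, so LW:WS = 2:-1

LW:WS = -2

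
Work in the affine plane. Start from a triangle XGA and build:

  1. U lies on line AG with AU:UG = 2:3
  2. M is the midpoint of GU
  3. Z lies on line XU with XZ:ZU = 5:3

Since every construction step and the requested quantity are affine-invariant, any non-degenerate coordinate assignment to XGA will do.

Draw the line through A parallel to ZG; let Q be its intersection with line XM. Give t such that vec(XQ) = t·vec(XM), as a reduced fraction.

t = 20/13

Work in coordinates with X = (0, 0), G = (1, 0), A = (0, 1).
1. U lies on line AG with AU:UG = 2:3 ⇒ U = (2/5, 3/5)
2. M is the midpoint of GU ⇒ M = (7/10, 3/10)
3. Z lies on line XU with XZ:ZU = 5:3 ⇒ Z = (1/4, 3/8)
through A parallel to ZG: direction (3/4, -3/8); meets XM at Q = (14/13, 6/13)
Q = X + t·(M−X) with t = 20/13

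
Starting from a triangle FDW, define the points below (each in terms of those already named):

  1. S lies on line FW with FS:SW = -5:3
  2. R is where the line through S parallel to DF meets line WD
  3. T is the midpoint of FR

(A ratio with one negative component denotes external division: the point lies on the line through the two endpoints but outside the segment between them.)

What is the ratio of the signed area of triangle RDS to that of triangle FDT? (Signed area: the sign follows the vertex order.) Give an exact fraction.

[RDS]:[FDT] = 3

Choose coordinates F = (0, 0), D = (1, 0), W = (0, 1).
1. S lies on line FW with FS:SW = -5:3 ⇒ S = (0, 5/2)
2. R is where the line through S parallel to DF meets line WD ⇒ R = (-3/2, 5/2)
3. T is the midpoint of FR ⇒ T = (-3/4, 5/4)
2·[RDS] = 15/4, 2·[FDT] = 5/4
[RDS]:[FDT] = 15/4:5/4 = 3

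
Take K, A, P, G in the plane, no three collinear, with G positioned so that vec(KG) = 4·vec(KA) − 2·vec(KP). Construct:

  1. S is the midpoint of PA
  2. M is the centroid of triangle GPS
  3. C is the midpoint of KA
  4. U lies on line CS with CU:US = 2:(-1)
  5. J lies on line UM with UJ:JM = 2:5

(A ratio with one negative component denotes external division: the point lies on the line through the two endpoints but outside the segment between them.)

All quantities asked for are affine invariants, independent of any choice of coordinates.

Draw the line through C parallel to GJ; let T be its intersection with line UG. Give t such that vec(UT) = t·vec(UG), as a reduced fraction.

t = 135/13

Assign K = (0, 0), A = (1, 0), P = (0, 1), G = (4, -2) — the answer is frame-independent, so this choice is without loss of generality.
1. S is the midpoint of PA ⇒ S = (1/2, 1/2)
2. M is the centroid of triangle GPS ⇒ M = (3/2, -1/6)
3. C is the midpoint of KA ⇒ C = (1/2, 0)
4. U lies on line CS with CU:US = 2:(-1) ⇒ U = (1/2, 1)
5. J lies on line UM with UJ:JM = 2:5 ⇒ J = (11/14, 2/3)
through C parallel to GJ: direction (-45/14, 8/3); meets UG at T = (479/13, -392/13)
T = U + t·(G−U) with t = 135/13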